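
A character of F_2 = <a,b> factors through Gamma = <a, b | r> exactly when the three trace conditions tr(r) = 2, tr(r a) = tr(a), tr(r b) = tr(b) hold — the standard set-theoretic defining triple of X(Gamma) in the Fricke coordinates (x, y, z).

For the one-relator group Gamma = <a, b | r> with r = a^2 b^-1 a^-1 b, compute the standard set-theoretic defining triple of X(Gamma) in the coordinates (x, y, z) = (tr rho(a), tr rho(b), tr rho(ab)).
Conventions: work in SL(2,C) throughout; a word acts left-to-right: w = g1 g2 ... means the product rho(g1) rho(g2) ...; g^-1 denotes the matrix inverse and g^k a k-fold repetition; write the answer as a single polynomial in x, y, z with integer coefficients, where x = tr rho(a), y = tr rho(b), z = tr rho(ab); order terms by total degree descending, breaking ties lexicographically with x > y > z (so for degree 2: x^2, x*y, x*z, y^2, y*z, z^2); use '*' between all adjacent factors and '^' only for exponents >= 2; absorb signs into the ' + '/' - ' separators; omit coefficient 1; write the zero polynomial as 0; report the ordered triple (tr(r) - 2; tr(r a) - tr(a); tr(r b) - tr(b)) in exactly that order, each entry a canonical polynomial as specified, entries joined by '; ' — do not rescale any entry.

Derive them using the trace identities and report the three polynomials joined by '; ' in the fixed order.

tr(a^2) = tr(a) * tr(a) - tr(1) = x^2 - 2
and tr(a b a) = tr(a) * tr(b a) - tr(b) = x*z - y
next, tr(a b a^2) = tr(a) * tr(a b a) - tr(a b) = x^2*z - x*y - z
tr(b a b a) = tr(a b) * tr(a b) - tr(1) = z^2 - 2
next, tr(b a b) = tr(b) * tr(a b) - tr(a) = y*z - x
tr(a b a^2 b) = tr(a) * tr(b a b a) - tr(b a b) = x*z^2 - y*z - x
tr(b a^2 b^-1 a) = tr(a b a^2) * tr(b) - tr(a b a^2 b) = x^2*y*z - x*y^2 - x*z^2 + x
next, tr(a^2 b^-1 a^-1 b) = tr(b a^2 b^-1) * tr(a) - tr(b a^2 b^-1 a) = -x^2*y*z + x^3 + x*y^2 + x*z^2 - 3*x
tr(a^3) = tr(a) * tr(a^2) - tr(a)  (reduce the a square) = x^3 - 3*x
next, tr(a b a^3) = tr(a) * tr(a^2 b a) - tr(a^2 b)  (reduce the a square) = x^3*z - x^2*y - 2*x*z + y
next, tr(a b a^3 b) = tr(a) * tr(b a b a^2) - tr(b a b a)  (reduce the a square) = x^2*z^2 - x*y*z - x^2 - z^2 + 2
next, tr(b a^3 b^-1 a) = tr(a b a^3) * tr(b) - tr(a b a^3 b)  (eliminate b^-1) = x^3*y*z - x^2*y^2 - x^2*z^2 - x*y*z + x^2 + y^2 + z^2 - 2
tr(a^2 b^-1 a^-1 b a) = tr(b a^3 b^-1) * tr(a) - tr(b a^3 b^-1 a)  (eliminate a^-1) = -x^3*y*z + x^4 + x^2*y^2 + x^2*z^2 + x*y*z - 4*x^2 - y^2 - z^2 + 2
next, tr(b^2) = tr(b) * tr(b) - tr(1) = y^2 - 2
tr(b a^2 b) = tr(a) * tr(b^2 a) - tr(b^2) = x*y*z - x^2 - y^2 + 2
tr(b^2 a^2 b) = tr(b) * tr(b a^2 b) - tr(b a^2) = x*y^2*z - x^2*y - y^3 - x*z + 3*y
tr(b a b^2 a) = tr(b) * tr(a b a b) - tr(a b a) = y*z^2 - x*z - y
tr(b a b^2) = tr(b) * tr(a b^2) - tr(a b) = y^2*z - x*y - z
tr(b^2 a^2 b a) = tr(a) * tr(b a b^2 a) - tr(b a b^2) = x*y*z^2 - x^2*z - y^2*z + z
next, tr(a^-1 b^2 a^2 b) = tr(b^2 a^2 b) * tr(a) - tr(b^2 a^2 b a) = x^2*y^2*z - x^3*y - x*y^3 - x*y*z^2 + y^2*z + 3*x*y - z
tr(a^2 b^-1 a^-1 b^2) = tr(a^-1 b^2 a^2) * tr(b) - tr(a^-1 b^2 a^2 b) = -x^2*y^2*z + x^3*y + x*y^3 + x*y*z^2 - 4*x*y + z
assemble the triple (tr(r) - 2; tr(r a) - x; tr(r b) - y)

-x^2*y*z + x^3 + x*y^2 + x*z^2 - 3*x - 2; -x^3*y*z + x^4 + x^2*y^2 + x^2*z^2 + x*y*z - 4*x^2 - y^2 - z^2 - x + 2; -x^2*y^2*z + x^3*y + x*y^3 + x*y*z^2 - 4*x*y - y + z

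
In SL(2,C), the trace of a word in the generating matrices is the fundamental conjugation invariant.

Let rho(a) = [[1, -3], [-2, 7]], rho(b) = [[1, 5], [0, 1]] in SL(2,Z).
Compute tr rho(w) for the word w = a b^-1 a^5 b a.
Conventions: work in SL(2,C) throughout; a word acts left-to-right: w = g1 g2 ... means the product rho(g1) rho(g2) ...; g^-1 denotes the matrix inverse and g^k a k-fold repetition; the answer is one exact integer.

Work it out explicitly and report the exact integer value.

rho(a) = [[1, -3], [-2, 7]]
... * rho(b^-1) = [[1, -5], [0, 1]]  ->  [[1, -8], [-2, 17]]
... * rho(a) = [[1, -3], [-2, 7]]  ->  [[17, -59], [-36, 125]]
... * rho(a) = [[1, -3], [-2, 7]]  ->  [[135, -464], [-286, 983]]
... * rho(a) = [[1, -3], [-2, 7]]  ->  [[1063, -3653], [-2252, 7739]]
... * rho(a) = [[1, -3], [-2, 7]]  ->  [[8369, -28760], [-17730, 60929]]
... * rho(a) = [[1, -3], [-2, 7]]  ->  [[65889, -226427], [-139588, 479693]]
... * rho(b) = [[1, 5], [0, 1]]  ->  [[65889, 103018], [-139588, -218247]]
... * rho(a) = [[1, -3], [-2, 7]]  ->  [[-140147, 523459], [296906, -1108965]]
tr = -140147 + -1108965 = -1249112

-1249112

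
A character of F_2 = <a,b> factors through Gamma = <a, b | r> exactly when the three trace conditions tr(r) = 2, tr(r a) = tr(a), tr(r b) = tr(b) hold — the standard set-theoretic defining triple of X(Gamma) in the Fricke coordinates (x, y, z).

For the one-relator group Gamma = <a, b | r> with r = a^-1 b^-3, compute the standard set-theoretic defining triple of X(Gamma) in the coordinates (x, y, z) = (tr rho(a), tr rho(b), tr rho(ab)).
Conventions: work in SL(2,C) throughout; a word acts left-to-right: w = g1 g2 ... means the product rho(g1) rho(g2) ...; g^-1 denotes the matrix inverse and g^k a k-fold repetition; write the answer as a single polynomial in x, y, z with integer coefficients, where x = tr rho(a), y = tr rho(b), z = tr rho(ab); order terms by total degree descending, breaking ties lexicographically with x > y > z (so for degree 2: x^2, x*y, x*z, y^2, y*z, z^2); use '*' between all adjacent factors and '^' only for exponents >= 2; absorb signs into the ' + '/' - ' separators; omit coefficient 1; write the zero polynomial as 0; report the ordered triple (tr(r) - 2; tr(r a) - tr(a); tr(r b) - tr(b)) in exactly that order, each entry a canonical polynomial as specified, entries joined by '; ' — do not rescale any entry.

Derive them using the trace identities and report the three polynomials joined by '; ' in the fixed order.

tr(b^-1) = tr(b) = y
and tr(b^-1 a) = tr(a)*tr(b) - tr(a b)   [inverse elimination on b] = x*y - z
tr(a^-1 b^-1) = tr(b^-1)*tr(a) - tr(b^-1 a)   [inverse elimination on a] = z
tr(b^-1 a^-1 b^-1) = tr(a^-1 b^-1)*tr(b) - tr(a^-1)   [inverse elimination on b] = y*z - x
and tr(a^-1 b^-3) = tr(b^-1 a^-1 b^-1)*tr(b) - tr(b^-1 a^-1)   [inverse elimination on b] = y^2*z - x*y - z
next, tr(b^-2) = tr(b^-1)*tr(b) - tr(1) = y^2 - 2
next, tr(b^-3) = tr(b^-2)*tr(b) - tr(b^-1) = y^3 - 3*y
assemble the triple (tr(r) - 2; tr(r a) - x; tr(r b) - y)

y^2*z - x*y - z - 2; y^3 - x - 3*y; y*z - x - y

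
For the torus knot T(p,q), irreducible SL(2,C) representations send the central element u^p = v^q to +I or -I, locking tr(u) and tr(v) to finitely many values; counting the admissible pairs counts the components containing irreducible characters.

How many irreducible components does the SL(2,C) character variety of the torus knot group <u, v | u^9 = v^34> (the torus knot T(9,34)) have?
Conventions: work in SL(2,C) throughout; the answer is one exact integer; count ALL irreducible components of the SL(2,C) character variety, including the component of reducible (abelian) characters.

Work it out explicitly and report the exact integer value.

133

Gamma = < u, v | u^9 = v^34 > (torus knot T(9,34)); the central element u^9 = v^34 acts as +I or -I in any irreducible SL(2,C) representation.
On an irreducible component, tr(u) is locked at 2*cos(pi*alpha/9) for some alpha in 1..8, and tr(v) at 2*cos(pi*beta/34) for some beta in 1..33.
The two central values (-1)^alpha I and (-1)^beta I must be the same matrix, so alpha and beta share a parity.
Enumerate parity-matched pairs: 4*17 odd-odd plus 4*16 even-even gives 132.
components with irreducible characters: 132; plus the single component of reducible (abelian) characters: total 133.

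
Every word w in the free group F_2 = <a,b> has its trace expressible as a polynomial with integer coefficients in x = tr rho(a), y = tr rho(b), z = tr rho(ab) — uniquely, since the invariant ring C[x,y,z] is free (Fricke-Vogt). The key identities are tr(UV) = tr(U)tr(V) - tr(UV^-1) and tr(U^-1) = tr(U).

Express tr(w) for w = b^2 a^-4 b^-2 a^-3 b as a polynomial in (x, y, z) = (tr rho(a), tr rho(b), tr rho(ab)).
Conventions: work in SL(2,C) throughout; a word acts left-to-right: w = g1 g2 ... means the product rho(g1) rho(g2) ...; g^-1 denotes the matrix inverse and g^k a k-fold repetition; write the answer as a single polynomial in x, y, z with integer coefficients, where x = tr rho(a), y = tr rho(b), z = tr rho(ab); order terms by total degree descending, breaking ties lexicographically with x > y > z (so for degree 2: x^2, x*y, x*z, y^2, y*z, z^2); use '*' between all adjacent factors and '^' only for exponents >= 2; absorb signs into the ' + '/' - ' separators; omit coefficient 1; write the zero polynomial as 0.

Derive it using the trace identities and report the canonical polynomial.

x^6*y^4*z - x^7*y^3 - x^5*y^5 - x^5*y^3*z^2 - x^6*y^2*z - 3*x^4*y^4*z + 2*x^7*y + 8*x^5*y^3 + x^5*y*z^2 + 3*x^3*y^5 + 3*x^3*y^3*z^2 - x^6*z + 3*x^4*y^2*z + 2*x^2*y^4*z - 13*x^5*y - 17*x^3*y^3 - 3*x^3*y*z^2 - 2*x*y^5 - 2*x*y^3*z^2 + 5*x^4*z - 2*x^2*y^2*z + 24*x^3*y + 10*x*y^3 + 2*x*y*z^2 - 6*x^2*z - 12*x*y + z

trace(b^2) = trace(b) trace(b) - trace(1)   [square of b] = y^2 - 2
trace(b^3) = trace(b) trace(b^2) - trace(b)   [square of b] = y^3 - 3*y
trace(a b^2) = trace(b) trace(a b) - trace(a)   [square of b] = y*z - x
trace(b^3 a) = trace(b) trace(a b^2) - trace(a b)   [square of b] = y^2*z - x*y - z
trace(b^3 a^-1) = trace(b^3) trace(a) - trace(b^3 a)   [inverse elimination on a] = x*y^3 - y^2*z - 2*x*y + z
trace(a^-1 b^3 a^-1) = trace(b^3 a^-1) trace(a) - trace(b^3)   [inverse elimination on a] = x^2*y^3 - x*y^2*z - 2*x^2*y - y^3 + x*z + 3*y
trace(a^-3 b^3) = trace(a^-1 b^3 a^-1) trace(a) - trace(a^-1 b^3)   [inverse elimination on a] = x^3*y^3 - x^2*y^2*z - 2*x^3*y - 2*x*y^3 + x^2*z + y^2*z + 5*x*y - z
trace(a^-4 b^3) = trace(a^-3 b^3) trace(a) - trace(a^-3 b^3 a)   [inverse elimination on a] = x^4*y^3 - x^3*y^2*z - 2*x^4*y - 3*x^2*y^3 + x^3*z + 2*x*y^2*z + 7*x^2*y + y^3 - 2*x*z - 3*y
trace(a^-4 b^3 a^-1) = trace(a^-4 b^3) trace(a) - trace(a^-4 b^3 a)   [inverse elimination on a] = x^5*y^3 - x^4*y^2*z - 2*x^5*y - 4*x^3*y^3 + x^4*z + 3*x^2*y^2*z + 9*x^3*y + 3*x*y^3 - 3*x^2*z - y^2*z - 8*x*y + z
trace(a^-6 b^3) = trace(a^-4 b^3 a^-1) trace(a) - trace(a^-4 b^3)   [inverse elimination on a] = x^6*y^3 - x^5*y^2*z - 2*x^6*y - 5*x^4*y^3 + x^5*z + 4*x^3*y^2*z + 11*x^4*y + 6*x^2*y^3 - 4*x^3*z - 3*x*y^2*z - 15*x^2*y - y^3 + 3*x*z + 3*y
trace(a^-3 b^3 a^-4) = trace(a^-6 b^3) trace(a) - trace(a^-6 b^3 a)   [inverse elimination on a] = x^7*y^3 - x^6*y^2*z - 2*x^7*y - 6*x^5*y^3 + x^6*z + 5*x^4*y^2*z + 13*x^5*y + 10*x^3*y^3 - 5*x^4*z - 6*x^2*y^2*z - 24*x^3*y - 4*x*y^3 + 6*x^2*z + y^2*z + 11*x*y - z
trace(b^4) = trace(b) trace(b^3) - trace(b^2)   [square of b] = y^4 - 4*y^2 + 2
trace(b^4 a) = trace(b) trace(b^2 a b) - trace(b^2 a)   [square of b] = y^3*z - x*y^2 - 2*y*z + x
trace(b^4 a^-1) = trace(b^4) trace(a) - trace(b^4 a)   [inverse elimination on a] = x*y^4 - y^3*z - 3*x*y^2 + 2*y*z + x
trace(b a^-2 b^3) = trace(b^4 a^-1) trace(a) - trace(b^4)   [inverse elimination on a] = x^2*y^4 - x*y^3*z - 3*x^2*y^2 - y^4 + 2*x*y*z + x^2 + 4*y^2 - 2
trace(a b a b) = trace(b a) trace(b a) - trace(1)   [split at a repeated b] = z^2 - 2
trace(a b a) = trace(a) trace(b a) - trace(b)   [square of a] = x*z - y
trace(b a b a b) = trace(b) trace(a b a b) - trace(a b a)   [square of b] = y*z^2 - x*z - y
trace(b^3 a b a) = trace(b) trace(b a b a b) - trace(b a b a)   [square of b] = y^2*z^2 - x*y*z - y^2 - z^2 + 2
trace(a^-1 b^3 a b) = trace(b^3 a b) trace(a) - trace(b^3 a b a)   [inverse elimination on a] = x*y^3*z - x^2*y^2 - y^2*z^2 - x*y*z + x^2 + y^2 + z^2 - 2
trace(b a^-2 b^3 a) = trace(a^-1 b^3 a b) trace(a) - trace(a^-1 b^3 a b a)   [inverse elimination on a] = x^2*y^3*z - x^3*y^2 - x*y^2*z^2 - x^2*y*z - y^3*z + x^3 + 2*x*y^2 + x*z^2 + 2*y*z - 3*x
trace(b a^-2 b^3 a^-1) = trace(b a^-2 b^3) trace(a) - trace(b a^-2 b^3 a)   [inverse elimination on a] = x^3*y^4 - 2*x^2*y^3*z - 2*x^3*y^2 - x*y^4 + x*y^2*z^2 + 3*x^2*y*z + y^3*z + 2*x*y^2 - x*z^2 - 2*y*z + x
trace(b^3 a^-2 b a^-2) = trace(b a^-2 b^3 a^-1) trace(a) - trace(b a^-2 b^3)   [inverse elimination on a] = x^4*y^4 - 2*x^3*y^3*z - 2*x^4*y^2 - 2*x^2*y^4 + x^2*y^2*z^2 + 3*x^3*y*z + 2*x*y^3*z + 5*x^2*y^2 - x^2*z^2 + y^4 - 4*x*y*z - 4*y^2 + 2
trace(b^3 a^-1 b a) = trace(b a b^3) trace(a) - trace(b a b^3 a)   [inverse elimination on a] = x*y^3*z - x^2*y^2 - y^2*z^2 - x*y*z + x^2 + y^2 + z^2 - 2
trace(a^-1 b a^-1 b^3) = trace(b^3 a^-1 b) trace(a) - trace(b^3 a^-1 b a)   [inverse elimination on a] = x^2*y^4 - 2*x*y^3*z - 2*x^2*y^2 + y^2*z^2 + 3*x*y*z - y^2 - z^2 + 2
trace(b^3 a^-2 b a^-1) = trace(a^-1 b a^-1 b^3) trace(a) - trace(a^-1 b a^-1 b^3 a)   [inverse elimination on a] = x^3*y^4 - 2*x^2*y^3*z - 2*x^3*y^2 - x*y^4 + x*y^2*z^2 + 3*x^2*y*z + y^3*z + 2*x*y^2 - x*z^2 - 2*y*z + x
trace(b a^-3 b^3 a^-2) = trace(b^3 a^-2 b a^-2) trace(a) - trace(b^3 a^-2 b a^-1)   [inverse elimination on a] = x^5*y^4 - 2*x^4*y^3*z - 2*x^5*y^2 - 3*x^3*y^4 + x^3*y^2*z^2 + 3*x^4*y*z + 4*x^2*y^3*z + 7*x^3*y^2 - x^3*z^2 + 2*x*y^4 - x*y^2*z^2 - 7*x^2*y*z - y^3*z - 6*x*y^2 + x*z^2 + 2*y*z + x
trace(b a^-3 b^3) = trace(b^4 a^-2) trace(a) - trace(b^4 a^-1)   [inverse elimination on a] = x^3*y^4 - x^2*y^3*z - 3*x^3*y^2 - 2*x*y^4 + 2*x^2*y*z + y^3*z + x^3 + 7*x*y^2 - 2*y*z - 3*x
trace(b a^-3 b^3 a) = trace(b^3 a b a^-2) trace(a) - trace(b^3 a b a^-1)   [inverse elimination on a] = x^3*y^3*z - x^4*y^2 - x^2*y^2*z^2 - x^3*y*z - 2*x*y^3*z + x^4 + 3*x^2*y^2 + x^2*z^2 + y^2*z^2 + 3*x*y*z - 4*x^2 - y^2 - z^2 + 2
trace(b a^-3 b^3 a^-1) = trace(b a^-3 b^3) trace(a) - trace(b a^-3 b^3 a)   [inverse elimination on a] = x^4*y^4 - 2*x^3*y^3*z - 2*x^4*y^2 - 2*x^2*y^4 + x^2*y^2*z^2 + 3*x^3*y*z + 3*x*y^3*z + 4*x^2*y^2 - x^2*z^2 - y^2*z^2 - 5*x*y*z + x^2 + y^2 + z^2 - 2
trace(a^-1 b a^-3 b^3 a^-2) = trace(b a^-3 b^3 a^-2) trace(a) - trace(b a^-3 b^3 a^-1)   [inverse elimination on a] = x^6*y^4 - 2*x^5*y^3*z - 2*x^6*y^2 - 4*x^4*y^4 + x^4*y^2*z^2 + 3*x^5*y*z + 6*x^3*y^3*z + 9*x^4*y^2 - x^4*z^2 + 4*x^2*y^4 - 2*x^2*y^2*z^2 - 10*x^3*y*z - 4*x*y^3*z - 10*x^2*y^2 + 2*x^2*z^2 + y^2*z^2 + 7*x*y*z - y^2 - z^2 + 2
trace(a^-3 b^3 a^-4 b) = trace(a^-1 b a^-3 b^3 a^-2) trace(a) - trace(a^-1 b a^-3 b^3 a^-1)   [inverse elimination on a] = x^7*y^4 - 2*x^6*y^3*z - 2*x^7*y^2 - 5*x^5*y^4 + x^5*y^2*z^2 + 3*x^6*y*z + 8*x^4*y^3*z + 11*x^5*y^2 - x^5*z^2 + 7*x^3*y^4 - 3*x^3*y^2*z^2 - 13*x^4*y*z - 8*x^2*y^3*z - 17*x^3*y^2 + 3*x^3*z^2 - 2*x*y^4 + 2*x*y^2*z^2 + 14*x^2*y*z + y^3*z + 5*x*y^2 - 2*x*z^2 - 2*y*z + x
trace(a^-3 b^3 a^-4 b^-1) = trace(a^-3 b^3 a^-4) trace(b) - trace(a^-3 b^3 a^-4 b)   [inverse elimination on b] = x^6*y^3*z - x^5*y^4 - x^5*y^2*z^2 - 2*x^6*y*z - 3*x^4*y^3*z + 2*x^5*y^2 + x^5*z^2 + 3*x^3*y^4 + 3*x^3*y^2*z^2 + 8*x^4*y*z + 2*x^2*y^3*z - 7*x^3*y^2 - 3*x^3*z^2 - 2*x*y^4 - 2*x*y^2*z^2 - 8*x^2*y*z + 6*x*y^2 + 2*x*z^2 + y*z - x
trace(b^2 a^-4 b^-2 a^-3 b) = trace(a^-3 b^3 a^-4 b^-1) trace(b) - trace(a^-3 b^3 a^-4)   [inverse elimination on b] = x^6*y^4*z - x^7*y^3 - x^5*y^5 - x^5*y^3*z^2 - x^6*y^2*z - 3*x^4*y^4*z + 2*x^7*y + 8*x^5*y^3 + x^5*y*z^2 + 3*x^3*y^5 + 3*x^3*y^3*z^2 - x^6*z + 3*x^4*y^2*z + 2*x^2*y^4*z - 13*x^5*y - 17*x^3*y^3 - 3*x^3*y*z^2 - 2*x*y^5 - 2*x*y^3*z^2 + 5*x^4*z - 2*x^2*y^2*z + 24*x^3*y + 10*x*y^3 + 2*x*y*z^2 - 6*x^2*z - 12*x*y + z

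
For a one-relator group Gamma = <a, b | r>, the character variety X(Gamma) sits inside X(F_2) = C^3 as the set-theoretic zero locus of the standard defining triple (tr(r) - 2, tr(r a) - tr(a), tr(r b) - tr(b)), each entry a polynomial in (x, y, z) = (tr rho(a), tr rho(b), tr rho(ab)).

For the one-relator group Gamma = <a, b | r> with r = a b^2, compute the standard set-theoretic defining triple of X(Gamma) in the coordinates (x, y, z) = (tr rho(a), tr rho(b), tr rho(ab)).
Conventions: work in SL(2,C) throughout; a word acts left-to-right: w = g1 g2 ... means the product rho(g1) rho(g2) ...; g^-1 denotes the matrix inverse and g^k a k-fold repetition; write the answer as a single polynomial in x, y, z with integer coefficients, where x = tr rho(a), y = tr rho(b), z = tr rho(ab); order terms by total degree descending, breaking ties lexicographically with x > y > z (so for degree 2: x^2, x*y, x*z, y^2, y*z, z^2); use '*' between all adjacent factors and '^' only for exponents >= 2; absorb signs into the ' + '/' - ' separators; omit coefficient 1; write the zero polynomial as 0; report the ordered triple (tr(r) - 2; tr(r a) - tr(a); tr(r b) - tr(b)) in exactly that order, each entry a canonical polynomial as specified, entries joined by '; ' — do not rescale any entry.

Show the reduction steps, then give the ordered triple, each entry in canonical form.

y*z - x - 2; x*y*z - x^2 - y^2 - x + 2; y^2*z - x*y - y - z

next, tr(a b^2) = tr(b)*tr(a b) - tr(a) = y*z - x
and tr(a^2 b) = tr(a)*tr(b a) - tr(b) = x*z - y
tr(a^2) = tr(a)*tr(a) - tr(1) = x^2 - 2
tr(a b^2 a) = tr(b)*tr(a^2 b) - tr(a^2) = x*y*z - x^2 - y^2 + 2
tr(a b^3) = tr(b)*tr(a b^2) - tr(a b) = y^2*z - x*y - z
assemble the triple (tr(r) - 2; tr(r a) - x; tr(r b) - y)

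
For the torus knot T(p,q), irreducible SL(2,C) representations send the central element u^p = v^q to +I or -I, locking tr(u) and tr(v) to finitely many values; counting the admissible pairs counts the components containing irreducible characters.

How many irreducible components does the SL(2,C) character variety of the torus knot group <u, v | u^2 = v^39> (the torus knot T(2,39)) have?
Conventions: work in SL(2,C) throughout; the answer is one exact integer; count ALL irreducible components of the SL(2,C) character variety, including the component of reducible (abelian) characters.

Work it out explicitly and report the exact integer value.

20

Gamma = < u, v | u^2 = v^39 > (torus knot T(2,39)); the central element u^2 = v^39 acts as +I or -I in any irreducible SL(2,C) representation.
So on each irreducible component the traces are pinned: tr(u) = 2*cos(pi*alpha/2) with 1 <= alpha <= 1, tr(v) = 2*cos(pi*beta/39) with 1 <= beta <= 38.
u^2 = (-1)^alpha I and v^39 = (-1)^beta I must agree, so alpha and beta have equal parity.
count pairs: odd alpha (1 choices) x odd beta (19), plus even alpha (0) x even beta (19): 1*19 + 0*19 = 19.
Total: 19 irreducible-character components + 1 reducible (abelian) component = 20.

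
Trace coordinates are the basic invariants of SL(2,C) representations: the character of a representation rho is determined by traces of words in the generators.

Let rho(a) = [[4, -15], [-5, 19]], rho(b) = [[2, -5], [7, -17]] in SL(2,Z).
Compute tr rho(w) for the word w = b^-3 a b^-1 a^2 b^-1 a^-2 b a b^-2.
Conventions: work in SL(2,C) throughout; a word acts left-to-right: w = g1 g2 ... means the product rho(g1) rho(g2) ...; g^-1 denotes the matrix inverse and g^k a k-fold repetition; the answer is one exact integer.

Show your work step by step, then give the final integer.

1413616609342523

rho(b^-1) = [[-17, 5], [-7, 2]]
... * rho(b^-1) = [[-17, 5], [-7, 2]]  ->  [[254, -75], [105, -31]]
... * rho(b^-1) = [[-17, 5], [-7, 2]]  ->  [[-3793, 1120], [-1568, 463]]
... * rho(a) = [[4, -15], [-5, 19]]  ->  [[-20772, 78175], [-8587, 32317]]
... * rho(b^-1) = [[-17, 5], [-7, 2]]  ->  [[-194101, 52490], [-80240, 21699]]
... * rho(a) = [[4, -15], [-5, 19]]  ->  [[-1038854, 3908825], [-429455, 1615881]]
... * rho(a) = [[4, -15], [-5, 19]]  ->  [[-23699541, 89850485], [-9797225, 37143564]]
... * rho(b^-1) = [[-17, 5], [-7, 2]]  ->  [[-226061198, 61203265], [-93452123, 25301003]]
... * rho(a^-1) = [[19, 15], [5, 4]]  ->  [[-3989146437, -3146104910], [-1649085322, -1300577833]]
... * rho(a^-1) = [[19, 15], [5, 4]]  ->  [[-91524306853, -72421616195], [-37835510283, -29938591162]]
... * rho(b) = [[2, -5], [7, -17]]  ->  [[-689999927071, 1688789009580], [-285241158700, 698133601169]]
... * rho(a) = [[4, -15], [-5, 19]]  ->  [[-11203944756184, 42436990088085], [-4631632640645, 17543155802711]]
... * rho(b^-1) = [[-17, 5], [-7, 2]]  ->  [[-106591869761467, 28854256395250], [-44064335728012, 11928148402197]]
... * rho(b^-1) = [[-17, 5], [-7, 2]]  ->  [[1610081991178189, -475250836016835], [665596668560825, -196465381835666]]
tr = 1610081991178189 + -196465381835666 = 1413616609342523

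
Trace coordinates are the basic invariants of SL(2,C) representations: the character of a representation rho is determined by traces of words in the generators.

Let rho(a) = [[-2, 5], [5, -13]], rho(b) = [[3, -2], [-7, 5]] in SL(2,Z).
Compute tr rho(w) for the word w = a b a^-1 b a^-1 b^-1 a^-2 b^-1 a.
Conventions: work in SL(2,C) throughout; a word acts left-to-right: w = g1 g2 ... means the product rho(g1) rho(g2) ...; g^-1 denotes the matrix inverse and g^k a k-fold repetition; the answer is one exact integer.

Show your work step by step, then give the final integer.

-18641553

rho(a) = [[-2, 5], [5, -13]]
... * rho(b) = [[3, -2], [-7, 5]]  ->  [[-41, 29], [106, -75]]
... * rho(a^-1) = [[-13, -5], [-5, -2]]  ->  [[388, 147], [-1003, -380]]
... * rho(b) = [[3, -2], [-7, 5]]  ->  [[135, -41], [-349, 106]]
... * rho(a^-1) = [[-13, -5], [-5, -2]]  ->  [[-1550, -593], [4007, 1533]]
... * rho(b^-1) = [[5, 2], [7, 3]]  ->  [[-11901, -4879], [30766, 12613]]
... * rho(a^-1) = [[-13, -5], [-5, -2]]  ->  [[179108, 69263], [-463023, -179056]]
... * rho(a^-1) = [[-13, -5], [-5, -2]]  ->  [[-2674719, -1034066], [6914579, 2673227]]
... * rho(b^-1) = [[5, 2], [7, 3]]  ->  [[-20612057, -8451636], [53285484, 21848839]]
... * rho(a) = [[-2, 5], [5, -13]]  ->  [[-1034066, 6810983], [2673227, -17607487]]
tr = -1034066 + -17607487 = -18641553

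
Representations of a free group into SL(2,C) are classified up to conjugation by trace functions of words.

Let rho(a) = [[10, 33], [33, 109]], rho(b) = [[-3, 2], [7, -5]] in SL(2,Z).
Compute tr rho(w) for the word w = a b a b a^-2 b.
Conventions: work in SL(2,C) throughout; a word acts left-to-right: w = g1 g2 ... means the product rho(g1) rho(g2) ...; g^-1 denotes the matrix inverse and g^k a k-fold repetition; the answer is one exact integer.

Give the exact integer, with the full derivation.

rho(a) = [[10, 33], [33, 109]]
... * rho(b) = [[-3, 2], [7, -5]]  ->  [[201, -145], [664, -479]]
... * rho(a) = [[10, 33], [33, 109]]  ->  [[-2775, -9172], [-9167, -30299]]
... * rho(b) = [[-3, 2], [7, -5]]  ->  [[-55879, 40310], [-184592, 133161]]
... * rho(a^-1) = [[109, -33], [-33, 10]]  ->  [[-7421041, 2247107], [-24514841, 7423146]]
... * rho(a^-1) = [[109, -33], [-33, 10]]  ->  [[-883048000, 267365423], [-2917081487, 883221213]]
... * rho(b) = [[-3, 2], [7, -5]]  ->  [[4520701961, -3102923115], [14933792952, -10250269039]]
tr = 4520701961 + -10250269039 = -5729567078

-5729567078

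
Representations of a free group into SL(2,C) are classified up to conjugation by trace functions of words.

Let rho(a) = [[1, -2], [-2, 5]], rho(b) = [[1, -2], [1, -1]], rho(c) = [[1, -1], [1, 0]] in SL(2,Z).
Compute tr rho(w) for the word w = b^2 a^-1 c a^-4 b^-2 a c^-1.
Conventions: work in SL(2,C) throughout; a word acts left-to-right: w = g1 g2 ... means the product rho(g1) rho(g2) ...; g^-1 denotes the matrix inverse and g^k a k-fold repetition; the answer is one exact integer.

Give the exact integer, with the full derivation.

174

rho(b) = [[1, -2], [1, -1]]
... * rho(b) = [[1, -2], [1, -1]]  ->  [[-1, 0], [0, -1]]
... * rho(a^-1) = [[5, 2], [2, 1]]  ->  [[-5, -2], [-2, -1]]
... * rho(c) = [[1, -1], [1, 0]]  ->  [[-7, 5], [-3, 2]]
... * rho(a^-1) = [[5, 2], [2, 1]]  ->  [[-25, -9], [-11, -4]]
... * rho(a^-1) = [[5, 2], [2, 1]]  ->  [[-143, -59], [-63, -26]]
... * rho(a^-1) = [[5, 2], [2, 1]]  ->  [[-833, -345], [-367, -152]]
... * rho(a^-1) = [[5, 2], [2, 1]]  ->  [[-4855, -2011], [-2139, -886]]
... * rho(b^-1) = [[-1, 2], [-1, 1]]  ->  [[6866, -11721], [3025, -5164]]
... * rho(b^-1) = [[-1, 2], [-1, 1]]  ->  [[4855, 2011], [2139, 886]]
... * rho(a) = [[1, -2], [-2, 5]]  ->  [[833, 345], [367, 152]]
... * rho(c^-1) = [[0, 1], [-1, 1]]  ->  [[-345, 1178], [-152, 519]]
tr = -345 + 519 = 174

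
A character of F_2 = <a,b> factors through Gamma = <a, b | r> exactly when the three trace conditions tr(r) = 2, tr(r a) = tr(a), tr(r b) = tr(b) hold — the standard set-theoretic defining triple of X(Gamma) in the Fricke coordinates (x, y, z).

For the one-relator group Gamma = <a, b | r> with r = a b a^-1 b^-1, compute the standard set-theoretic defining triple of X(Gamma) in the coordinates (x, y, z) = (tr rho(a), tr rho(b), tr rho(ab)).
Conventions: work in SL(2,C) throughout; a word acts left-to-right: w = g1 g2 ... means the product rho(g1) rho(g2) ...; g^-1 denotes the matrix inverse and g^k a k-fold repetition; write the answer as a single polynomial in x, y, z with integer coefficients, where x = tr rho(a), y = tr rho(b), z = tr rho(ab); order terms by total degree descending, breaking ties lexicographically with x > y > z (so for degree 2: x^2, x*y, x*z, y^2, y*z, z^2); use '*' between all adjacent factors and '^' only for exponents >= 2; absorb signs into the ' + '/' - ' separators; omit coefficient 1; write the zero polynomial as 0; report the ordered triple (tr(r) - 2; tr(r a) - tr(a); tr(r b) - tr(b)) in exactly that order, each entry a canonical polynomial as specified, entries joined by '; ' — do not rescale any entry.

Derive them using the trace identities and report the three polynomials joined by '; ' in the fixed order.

trace(b a b) = trace(b) trace(a b) - trace(a)  (reduce the b square) = y*z - x
reduce: trace(b a b a) = trace(a b) trace(a b) - trace(1)  (split on a) = z^2 - 2
reduce: trace(a b a^-1 b) = trace(b a b) trace(a) - trace(b a b a)  (eliminate a^-1) = x*y*z - x^2 - z^2 + 2
trace(a b a^-1 b^-1) = trace(a b a^-1) trace(b) - trace(a b a^-1 b)  (eliminate b^-1) = -x*y*z + x^2 + y^2 + z^2 - 2
so trace(a^2) = trace(a) trace(a) - trace(1)  (reduce the a square) = x^2 - 2
trace(b a^2) = trace(a) trace(b a) - trace(b)  (reduce the a square) = x*z - y
trace(a^2 b a) = trace(a) trace(b a^2) - trace(b a)  (reduce the a square) = x^2*z - x*y - z
trace(a^2 b a b) = trace(a) trace(b a b a) - trace(b a b)  (reduce the a square) = x*z^2 - y*z - x
reduce: trace(b^-1 a^2 b a) = trace(a^2 b a) trace(b) - trace(a^2 b a b)  (eliminate b^-1) = x^2*y*z - x*y^2 - x*z^2 + x
so trace(a b a^-1 b^-1 a) = trace(b^-1 a^2 b) trace(a) - trace(b^-1 a^2 b a)  (eliminate a^-1) = -x^2*y*z + x^3 + x*y^2 + x*z^2 - 3*x
assemble the triple (trace(r) - 2; trace(r a) - x; trace(r b) - y)

-x*y*z + x^2 + y^2 + z^2 - 4; -x^2*y*z + x^3 + x*y^2 + x*z^2 - 4*x; 0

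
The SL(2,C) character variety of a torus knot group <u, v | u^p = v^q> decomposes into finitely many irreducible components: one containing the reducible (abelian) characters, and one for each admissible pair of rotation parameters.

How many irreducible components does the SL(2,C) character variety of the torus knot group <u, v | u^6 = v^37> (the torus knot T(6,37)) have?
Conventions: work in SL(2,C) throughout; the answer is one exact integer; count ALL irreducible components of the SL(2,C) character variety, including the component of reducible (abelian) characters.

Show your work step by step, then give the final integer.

91

In the torus knot group T(6,37), u^6 = v^37 is central, so an irreducible representation sends it to +I or -I (Schur).
This locks tr(u) to 2*cos(pi*alpha/6), alpha in 1..5, and tr(v) to 2*cos(pi*beta/37), beta in 1..36, on each component of irreducible characters.
u^6 = (-1)^alpha I and v^37 = (-1)^beta I must agree, so alpha and beta have equal parity.
Enumerate parity-matched pairs: 3*18 odd-odd plus 2*18 even-even gives 90.
Total: 90 irreducible-character components + 1 reducible (abelian) component = 91.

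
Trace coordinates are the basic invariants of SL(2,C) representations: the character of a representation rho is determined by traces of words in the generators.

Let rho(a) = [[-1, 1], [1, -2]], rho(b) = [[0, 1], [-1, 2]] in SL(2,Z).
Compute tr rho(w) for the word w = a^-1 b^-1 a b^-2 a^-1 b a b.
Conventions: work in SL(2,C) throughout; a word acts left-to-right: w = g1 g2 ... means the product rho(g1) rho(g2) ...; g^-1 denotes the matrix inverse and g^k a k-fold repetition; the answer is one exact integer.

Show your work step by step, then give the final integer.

rho(a^-1) = [[-2, -1], [-1, -1]]
... * rho(b^-1) = [[2, -1], [1, 0]]  ->  [[-5, 2], [-3, 1]]
... * rho(a) = [[-1, 1], [1, -2]]  ->  [[7, -9], [4, -5]]
... * rho(b^-1) = [[2, -1], [1, 0]]  ->  [[5, -7], [3, -4]]
... * rho(b^-1) = [[2, -1], [1, 0]]  ->  [[3, -5], [2, -3]]
... * rho(a^-1) = [[-2, -1], [-1, -1]]  ->  [[-1, 2], [-1, 1]]
... * rho(b) = [[0, 1], [-1, 2]]  ->  [[-2, 3], [-1, 1]]
... * rho(a) = [[-1, 1], [1, -2]]  ->  [[5, -8], [2, -3]]
... * rho(b) = [[0, 1], [-1, 2]]  ->  [[8, -11], [3, -4]]
tr = 8 + -4 = 4

4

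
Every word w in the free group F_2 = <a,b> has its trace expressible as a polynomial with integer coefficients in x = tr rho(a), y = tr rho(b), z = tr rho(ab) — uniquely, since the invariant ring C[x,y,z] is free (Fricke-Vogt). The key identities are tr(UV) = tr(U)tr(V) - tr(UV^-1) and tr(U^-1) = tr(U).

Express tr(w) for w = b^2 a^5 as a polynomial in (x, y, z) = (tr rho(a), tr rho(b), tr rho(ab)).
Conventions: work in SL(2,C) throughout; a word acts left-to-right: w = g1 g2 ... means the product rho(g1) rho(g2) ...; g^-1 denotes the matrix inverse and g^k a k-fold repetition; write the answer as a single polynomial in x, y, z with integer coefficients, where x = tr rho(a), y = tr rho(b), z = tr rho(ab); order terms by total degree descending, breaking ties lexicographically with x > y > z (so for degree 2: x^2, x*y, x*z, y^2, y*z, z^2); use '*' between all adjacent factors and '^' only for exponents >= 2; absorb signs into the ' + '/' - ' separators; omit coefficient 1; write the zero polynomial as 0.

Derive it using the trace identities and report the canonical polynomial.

x^4*y*z - x^5 - x^3*y^2 - 3*x^2*y*z + 5*x^3 + 2*x*y^2 + y*z - 5*x

apply: tr(b^2 a) = tr(b)*tr(a b) - tr(a)   [square of b] = y*z - x
use: tr(b^2) = tr(b)*tr(b) - tr(1)   [square of b] = y^2 - 2
tr(a b^2 a) = tr(a)*tr(b^2 a) - tr(b^2)   [square of a] = x*y*z - x^2 - y^2 + 2
tr(a b^2 a^2) = tr(a)*tr(a b^2 a) - tr(a b^2)   [square of a] = x^2*y*z - x^3 - x*y^2 - y*z + 3*x
use: tr(a^3 b^2 a) = tr(a)*tr(a b^2 a^2) - tr(a b^2 a)   [square of a] = x^3*y*z - x^4 - x^2*y^2 - 2*x*y*z + 4*x^2 + y^2 - 2
tr(b^2 a^5) = tr(a)*tr(a^3 b^2 a) - tr(a^3 b^2)   [square of a] = x^4*y*z - x^5 - x^3*y^2 - 3*x^2*y*z + 5*x^3 + 2*x*y^2 + y*z - 5*x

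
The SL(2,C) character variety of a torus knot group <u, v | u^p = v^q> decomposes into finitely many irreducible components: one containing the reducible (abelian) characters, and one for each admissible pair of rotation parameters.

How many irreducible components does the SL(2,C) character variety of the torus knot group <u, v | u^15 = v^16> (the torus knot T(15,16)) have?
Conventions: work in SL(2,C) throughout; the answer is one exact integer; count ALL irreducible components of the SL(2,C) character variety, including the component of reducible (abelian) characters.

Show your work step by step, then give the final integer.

Gamma = < u, v | u^15 = v^16 > (torus knot T(15,16)); the central element u^15 = v^16 acts as +I or -I in any irreducible SL(2,C) representation.
On an irreducible component, tr(u) is locked at 2*cos(pi*alpha/15) for some alpha in 1..14, and tr(v) at 2*cos(pi*beta/16) for some beta in 1..15.
The two central values (-1)^alpha I and (-1)^beta I must be the same matrix, so alpha and beta share a parity.
count pairs: odd alpha (7 choices) x odd beta (8), plus even alpha (7) x even beta (7): 7*8 + 7*7 = 105.
That is 105 components of irreducible characters, and with the reducible (abelian) component the total is 106.

106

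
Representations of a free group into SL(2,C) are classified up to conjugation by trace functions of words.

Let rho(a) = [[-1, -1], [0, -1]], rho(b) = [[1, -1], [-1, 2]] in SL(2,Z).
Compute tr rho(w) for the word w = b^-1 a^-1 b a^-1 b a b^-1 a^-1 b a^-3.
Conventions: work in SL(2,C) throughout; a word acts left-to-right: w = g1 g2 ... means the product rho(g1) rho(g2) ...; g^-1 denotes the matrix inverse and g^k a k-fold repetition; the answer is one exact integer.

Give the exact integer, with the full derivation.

8

rho(b^-1) = [[2, 1], [1, 1]]
... * rho(a^-1) = [[-1, 1], [0, -1]]  ->  [[-2, 1], [-1, 0]]
... * rho(b) = [[1, -1], [-1, 2]]  ->  [[-3, 4], [-1, 1]]
... * rho(a^-1) = [[-1, 1], [0, -1]]  ->  [[3, -7], [1, -2]]
... * rho(b) = [[1, -1], [-1, 2]]  ->  [[10, -17], [3, -5]]
... * rho(a) = [[-1, -1], [0, -1]]  ->  [[-10, 7], [-3, 2]]
... * rho(b^-1) = [[2, 1], [1, 1]]  ->  [[-13, -3], [-4, -1]]
... * rho(a^-1) = [[-1, 1], [0, -1]]  ->  [[13, -10], [4, -3]]
... * rho(b) = [[1, -1], [-1, 2]]  ->  [[23, -33], [7, -10]]
... * rho(a^-1) = [[-1, 1], [0, -1]]  ->  [[-23, 56], [-7, 17]]
... * rho(a^-1) = [[-1, 1], [0, -1]]  ->  [[23, -79], [7, -24]]
... * rho(a^-1) = [[-1, 1], [0, -1]]  ->  [[-23, 102], [-7, 31]]
tr = -23 + 31 = 8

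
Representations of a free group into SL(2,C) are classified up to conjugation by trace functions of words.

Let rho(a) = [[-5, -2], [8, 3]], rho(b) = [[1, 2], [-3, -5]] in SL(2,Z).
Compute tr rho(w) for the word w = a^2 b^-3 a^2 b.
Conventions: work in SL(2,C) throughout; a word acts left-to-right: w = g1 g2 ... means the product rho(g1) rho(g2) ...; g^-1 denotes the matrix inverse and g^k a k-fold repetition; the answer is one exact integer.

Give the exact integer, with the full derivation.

-194

rho(a) = [[-5, -2], [8, 3]]
... * rho(a) = [[-5, -2], [8, 3]]  ->  [[9, 4], [-16, -7]]
... * rho(b^-1) = [[-5, -2], [3, 1]]  ->  [[-33, -14], [59, 25]]
... * rho(b^-1) = [[-5, -2], [3, 1]]  ->  [[123, 52], [-220, -93]]
... * rho(b^-1) = [[-5, -2], [3, 1]]  ->  [[-459, -194], [821, 347]]
... * rho(a) = [[-5, -2], [8, 3]]  ->  [[743, 336], [-1329, -601]]
... * rho(a) = [[-5, -2], [8, 3]]  ->  [[-1027, -478], [1837, 855]]
... * rho(b) = [[1, 2], [-3, -5]]  ->  [[407, 336], [-728, -601]]
tr = 407 + -601 = -194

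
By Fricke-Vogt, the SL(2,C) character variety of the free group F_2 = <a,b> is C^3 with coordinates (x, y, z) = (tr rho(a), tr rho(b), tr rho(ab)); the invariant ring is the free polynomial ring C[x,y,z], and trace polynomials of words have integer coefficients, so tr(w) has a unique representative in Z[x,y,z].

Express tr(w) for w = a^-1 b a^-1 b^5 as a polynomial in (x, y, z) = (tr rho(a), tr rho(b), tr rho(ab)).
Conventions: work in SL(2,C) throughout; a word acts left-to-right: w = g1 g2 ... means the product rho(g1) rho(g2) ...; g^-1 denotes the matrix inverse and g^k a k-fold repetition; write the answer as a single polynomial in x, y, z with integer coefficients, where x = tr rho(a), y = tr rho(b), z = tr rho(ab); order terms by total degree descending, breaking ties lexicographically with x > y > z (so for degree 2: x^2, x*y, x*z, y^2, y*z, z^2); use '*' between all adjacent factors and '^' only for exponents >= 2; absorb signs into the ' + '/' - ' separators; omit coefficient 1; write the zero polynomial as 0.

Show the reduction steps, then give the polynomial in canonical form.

so trace(b^2) = trace(b) * trace(b) - trace(1)   [square of b] = y^2 - 2
trace(b^3) = trace(b) * trace(b^2) - trace(b)   [square of b] = y^3 - 3*y
reduce: trace(b^4) = trace(b) * trace(b^3) - trace(b^2)   [square of b] = y^4 - 4*y^2 + 2
so trace(b^5) = trace(b) * trace(b^4) - trace(b^3)   [square of b] = y^5 - 5*y^3 + 5*y
trace(b^6) = trace(b) * trace(b^5) - trace(b^4)   [square of b] = y^6 - 6*y^4 + 9*y^2 - 2
trace(a b^2) = trace(b) * trace(a b) - trace(a)   [square of b] = y*z - x
trace(b^2 a b) = trace(b) * trace(a b^2) - trace(a b)   [square of b] = y^2*z - x*y - z
trace(b a b^3) = trace(b) * trace(b^2 a b) - trace(b^2 a)   [square of b] = y^3*z - x*y^2 - 2*y*z + x
so trace(b^3 a b^2) = trace(b) * trace(b a b^3) - trace(b a b^2)   [square of b] = y^4*z - x*y^3 - 3*y^2*z + 2*x*y + z
reduce: trace(b^6 a) = trace(b) * trace(b^3 a b^2) - trace(b^3 a b)   [square of b] = y^5*z - x*y^4 - 4*y^3*z + 3*x*y^2 + 3*y*z - x
trace(b a^-1 b^5) = trace(b^6) * trace(a) - trace(b^6 a)   [inverse elimination on a] = x*y^6 - y^5*z - 5*x*y^4 + 4*y^3*z + 6*x*y^2 - 3*y*z - x
so trace(a b a b) = trace(b a) * trace(b a) - trace(1)   [split at a repeated b] = z^2 - 2
trace(a b a) = trace(a) * trace(b a) - trace(b)   [square of a] = x*z - y
reduce: trace(a b a b^2) = trace(b) * trace(a b a b) - trace(a b a)   [square of b] = y*z^2 - x*z - y
trace(a b a b^3) = trace(b) * trace(a b a b^2) - trace(a b a b)   [square of b] = y^2*z^2 - x*y*z - y^2 - z^2 + 2
trace(b^2 a b a b^2) = trace(b) * trace(a b a b^3) - trace(a b a b^2)   [square of b] = y^3*z^2 - x*y^2*z - y^3 - 2*y*z^2 + x*z + 3*y
trace(b^5 a b a) = trace(b) * trace(b^2 a b a b^2) - trace(b^2 a b a b)   [square of b] = y^4*z^2 - x*y^3*z - y^4 - 3*y^2*z^2 + 2*x*y*z + 4*y^2 + z^2 - 2
so trace(b a^-1 b^5 a) = trace(b^5 a b) * trace(a) - trace(b^5 a b a)   [inverse elimination on a] = x*y^5*z - x^2*y^4 - y^4*z^2 - 3*x*y^3*z + 3*x^2*y^2 + y^4 + 3*y^2*z^2 + x*y*z - x^2 - 4*y^2 - z^2 + 2
reduce: trace(a^-1 b a^-1 b^5) = trace(b a^-1 b^5) * trace(a) - trace(b a^-1 b^5 a)   [inverse elimination on a] = x^2*y^6 - 2*x*y^5*z - 4*x^2*y^4 + y^4*z^2 + 7*x*y^3*z + 3*x^2*y^2 - y^4 - 3*y^2*z^2 - 4*x*y*z + 4*y^2 + z^2 - 2

x^2*y^6 - 2*x*y^5*z - 4*x^2*y^4 + y^4*z^2 + 7*x*y^3*z + 3*x^2*y^2 - y^4 - 3*y^2*z^2 - 4*x*y*z + 4*y^2 + z^2 - 2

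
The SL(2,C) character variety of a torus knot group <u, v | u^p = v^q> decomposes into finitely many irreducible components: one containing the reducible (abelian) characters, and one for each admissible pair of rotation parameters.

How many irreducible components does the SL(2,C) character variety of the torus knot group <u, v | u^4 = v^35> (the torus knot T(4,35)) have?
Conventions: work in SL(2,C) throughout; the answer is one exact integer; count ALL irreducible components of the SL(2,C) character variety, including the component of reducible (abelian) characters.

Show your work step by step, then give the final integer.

For T(4,35): irreducibility forces the central element u^4 = v^35 to one of +I, -I.
This locks tr(u) to 2*cos(pi*alpha/4), alpha in 1..3, and tr(v) to 2*cos(pi*beta/35), beta in 1..34, on each component of irreducible characters.
The two central values (-1)^alpha I and (-1)^beta I must be the same matrix, so alpha and beta share a parity.
Enumerate parity-matched pairs: 2*17 odd-odd plus 1*17 even-even gives 51.
That is 51 components of irreducible characters, and with the reducible (abelian) component the total is 52.

52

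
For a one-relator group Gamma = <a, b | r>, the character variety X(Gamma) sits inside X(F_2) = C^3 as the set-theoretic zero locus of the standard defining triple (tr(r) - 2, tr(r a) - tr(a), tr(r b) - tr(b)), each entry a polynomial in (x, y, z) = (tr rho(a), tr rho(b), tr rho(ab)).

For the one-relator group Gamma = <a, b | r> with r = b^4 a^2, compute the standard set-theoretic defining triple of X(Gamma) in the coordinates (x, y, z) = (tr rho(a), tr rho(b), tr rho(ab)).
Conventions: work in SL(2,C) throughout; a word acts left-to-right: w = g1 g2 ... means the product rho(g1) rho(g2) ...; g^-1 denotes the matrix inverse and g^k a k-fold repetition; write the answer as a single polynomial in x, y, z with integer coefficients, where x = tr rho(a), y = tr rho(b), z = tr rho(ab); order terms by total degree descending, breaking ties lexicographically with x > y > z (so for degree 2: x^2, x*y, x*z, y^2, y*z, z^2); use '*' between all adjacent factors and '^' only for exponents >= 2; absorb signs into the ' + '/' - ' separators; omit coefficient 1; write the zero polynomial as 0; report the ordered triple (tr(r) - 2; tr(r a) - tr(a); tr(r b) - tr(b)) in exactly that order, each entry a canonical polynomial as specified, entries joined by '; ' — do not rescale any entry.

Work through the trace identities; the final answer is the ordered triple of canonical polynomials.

apply: tr(b^2 a) = tr(b) tr(a b) - tr(a)   [square of b] = y*z - x
tr(b^2) = tr(b) tr(b) - tr(1)   [square of b] = y^2 - 2
use: tr(b a^2 b) = tr(a) tr(b^2 a) - tr(b^2)   [square of a] = x*y*z - x^2 - y^2 + 2
tr(b a^2) = tr(a) tr(b a) - tr(b)   [square of a] = x*z - y
use: tr(b a^2 b^2) = tr(b) tr(b a^2 b) - tr(b a^2)   [square of b] = x*y^2*z - x^2*y - y^3 - x*z + 3*y
tr(b^4 a^2) = tr(b) tr(b a^2 b^2) - tr(b a^2 b)   [square of b] = x*y^3*z - x^2*y^2 - y^4 - 2*x*y*z + x^2 + 4*y^2 - 2
tr(a b^3) = tr(b) tr(b a b) - tr(b a) = y^2*z - x*y - z
apply: tr(b a^3 b^2) = tr(a) tr(a b^3 a) - tr(a b^3) = x^2*y^2*z - x^3*y - x*y^3 - x^2*z - y^2*z + 4*x*y + z
apply: tr(b a^3 b) = tr(a) tr(a b^2 a) - tr(a b^2) = x^2*y*z - x^3 - x*y^2 - y*z + 3*x
use: tr(b^4 a^3) = tr(b) tr(b a^3 b^2) - tr(b a^3 b) = x^2*y^3*z - x^3*y^2 - x*y^4 - 2*x^2*y*z - y^3*z + x^3 + 5*x*y^2 + 2*y*z - 3*x
tr(b^3 a b) = tr(b) tr(b a b^2) - tr(b a b) = y^3*z - x*y^2 - 2*y*z + x
use: tr(b^5 a) = tr(b) tr(b^3 a b) - tr(b^3 a) = y^4*z - x*y^3 - 3*y^2*z + 2*x*y + z
tr(b^3) = tr(b) tr(b^2) - tr(b) = y^3 - 3*y
tr(b^4) = tr(b) tr(b^3) - tr(b^2) = y^4 - 4*y^2 + 2
tr(b^5) = tr(b) tr(b^4) - tr(b^3) = y^5 - 5*y^3 + 5*y
tr(b^4 a^2 b) = tr(a) tr(b^5 a) - tr(b^5) = x*y^4*z - x^2*y^3 - y^5 - 3*x*y^2*z + 2*x^2*y + 5*y^3 + x*z - 5*y
assemble the triple (tr(r) - 2; tr(r a) - x; tr(r b) - y)

x*y^3*z - x^2*y^2 - y^4 - 2*x*y*z + x^2 + 4*y^2 - 4; x^2*y^3*z - x^3*y^2 - x*y^4 - 2*x^2*y*z - y^3*z + x^3 + 5*x*y^2 + 2*y*z - 4*x; x*y^4*z - x^2*y^3 - y^5 - 3*x*y^2*z + 2*x^2*y + 5*y^3 + x*z - 6*y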